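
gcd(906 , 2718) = 906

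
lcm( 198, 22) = 198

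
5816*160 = 930560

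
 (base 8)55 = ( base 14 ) 33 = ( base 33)1C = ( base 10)45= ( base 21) 23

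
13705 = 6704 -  - 7001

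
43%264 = 43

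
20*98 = 1960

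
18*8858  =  159444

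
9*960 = 8640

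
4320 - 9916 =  - 5596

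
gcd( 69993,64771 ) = 7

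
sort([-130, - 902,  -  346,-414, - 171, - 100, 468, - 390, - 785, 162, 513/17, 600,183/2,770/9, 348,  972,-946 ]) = [  -  946, - 902, - 785, - 414, -390, - 346, - 171, - 130 ,-100, 513/17, 770/9, 183/2,162, 348,  468, 600, 972]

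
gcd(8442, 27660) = 6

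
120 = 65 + 55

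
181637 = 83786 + 97851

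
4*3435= 13740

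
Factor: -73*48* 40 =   -  140160=- 2^7*3^1*5^1*73^1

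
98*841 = 82418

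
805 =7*115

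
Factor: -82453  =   - 7^1*11779^1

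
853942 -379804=474138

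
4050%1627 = 796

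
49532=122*406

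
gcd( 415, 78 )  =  1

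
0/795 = 0 = 0.00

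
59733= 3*19911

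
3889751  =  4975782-1086031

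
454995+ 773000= 1227995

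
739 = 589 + 150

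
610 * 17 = 10370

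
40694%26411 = 14283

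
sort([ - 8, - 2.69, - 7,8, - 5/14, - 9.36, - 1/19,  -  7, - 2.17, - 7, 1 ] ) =[ - 9.36, - 8, - 7, - 7,- 7, - 2.69,-2.17,-5/14, - 1/19,1 , 8]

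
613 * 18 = 11034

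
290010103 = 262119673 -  - 27890430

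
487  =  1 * 487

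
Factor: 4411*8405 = 37074455 = 5^1*11^1*41^2*401^1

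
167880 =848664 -680784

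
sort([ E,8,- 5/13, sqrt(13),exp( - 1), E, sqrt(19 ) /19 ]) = [ - 5/13, sqrt( 19 ) /19,exp(-1), E,E, sqrt(13 ), 8 ]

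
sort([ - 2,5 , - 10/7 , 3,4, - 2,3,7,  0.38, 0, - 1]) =[ - 2, - 2,  -  10/7, - 1,0,  0.38,3,  3,  4,5, 7 ] 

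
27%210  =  27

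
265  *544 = 144160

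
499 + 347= 846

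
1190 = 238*5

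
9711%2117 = 1243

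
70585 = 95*743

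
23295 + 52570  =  75865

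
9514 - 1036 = 8478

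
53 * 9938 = 526714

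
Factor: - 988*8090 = - 7992920 = - 2^3*5^1*13^1*19^1*809^1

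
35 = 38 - 3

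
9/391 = 9/391 = 0.02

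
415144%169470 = 76204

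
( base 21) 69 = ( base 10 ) 135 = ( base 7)252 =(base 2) 10000111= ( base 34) 3x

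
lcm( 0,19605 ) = 0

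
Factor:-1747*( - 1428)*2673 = 2^2*3^6*7^1*11^1*17^1*1747^1 = 6668375868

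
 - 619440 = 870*(-712)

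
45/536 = 45/536 = 0.08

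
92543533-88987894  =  3555639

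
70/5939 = 70/5939 =0.01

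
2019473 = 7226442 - 5206969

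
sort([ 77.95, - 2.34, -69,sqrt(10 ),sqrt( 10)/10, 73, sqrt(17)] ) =[ - 69, - 2.34,sqrt( 10)/10,sqrt( 10 ),sqrt( 17 ), 73 , 77.95]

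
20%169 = 20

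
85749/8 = 85749/8 = 10718.62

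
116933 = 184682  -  67749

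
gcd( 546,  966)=42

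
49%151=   49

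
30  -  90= - 60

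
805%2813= 805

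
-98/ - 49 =2 + 0/1 = 2.00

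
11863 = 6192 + 5671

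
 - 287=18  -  305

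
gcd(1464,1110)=6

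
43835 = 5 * 8767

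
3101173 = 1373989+1727184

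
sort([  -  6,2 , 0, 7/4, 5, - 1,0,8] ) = [ - 6, - 1, 0,0,7/4, 2,5,8 ]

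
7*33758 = 236306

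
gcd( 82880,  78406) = 2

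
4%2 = 0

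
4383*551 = 2415033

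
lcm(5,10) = 10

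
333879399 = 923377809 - 589498410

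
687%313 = 61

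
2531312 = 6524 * 388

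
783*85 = 66555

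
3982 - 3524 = 458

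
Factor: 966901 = 13^1*74377^1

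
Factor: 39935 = 5^1*7^2*163^1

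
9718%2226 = 814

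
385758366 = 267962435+117795931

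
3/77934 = 1/25978 = 0.00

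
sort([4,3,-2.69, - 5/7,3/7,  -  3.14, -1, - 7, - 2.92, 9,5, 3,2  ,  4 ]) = [ - 7,-3.14  , - 2.92, - 2.69,-1, - 5/7,3/7,2,3,3 , 4,4,  5,9 ]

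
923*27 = 24921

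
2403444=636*3779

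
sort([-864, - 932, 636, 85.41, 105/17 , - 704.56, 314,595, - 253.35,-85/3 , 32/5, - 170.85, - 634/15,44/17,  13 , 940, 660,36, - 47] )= [ - 932, - 864, - 704.56, - 253.35, -170.85 , - 47, - 634/15, - 85/3,44/17,105/17,32/5 , 13,36,85.41,314,  595,  636,660, 940]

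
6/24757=6/24757 = 0.00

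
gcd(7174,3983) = 1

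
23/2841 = 23/2841 = 0.01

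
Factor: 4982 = 2^1* 47^1*53^1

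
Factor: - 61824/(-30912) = 2^1 = 2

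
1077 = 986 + 91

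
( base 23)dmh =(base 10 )7400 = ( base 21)GG8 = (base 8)16350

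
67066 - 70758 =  - 3692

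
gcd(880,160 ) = 80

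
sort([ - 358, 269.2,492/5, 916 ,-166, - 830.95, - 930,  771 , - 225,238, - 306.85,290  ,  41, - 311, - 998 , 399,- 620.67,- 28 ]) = [ - 998, - 930, - 830.95,-620.67,  -  358, - 311,  -  306.85, - 225, - 166 , - 28,41,  492/5, 238, 269.2 , 290, 399, 771,  916]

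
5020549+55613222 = 60633771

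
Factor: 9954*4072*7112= 288268477056 = 2^7 * 3^2*7^2*79^1* 127^1*509^1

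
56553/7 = 8079 = 8079.00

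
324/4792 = 81/1198 = 0.07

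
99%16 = 3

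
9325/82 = 9325/82 = 113.72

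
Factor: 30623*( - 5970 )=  - 182819310= - 2^1*3^1*5^1 *113^1 * 199^1* 271^1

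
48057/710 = 48057/710= 67.69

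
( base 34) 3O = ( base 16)7e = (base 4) 1332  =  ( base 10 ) 126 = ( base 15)86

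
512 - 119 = 393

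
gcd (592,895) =1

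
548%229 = 90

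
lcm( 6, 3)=6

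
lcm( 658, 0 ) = 0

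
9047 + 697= 9744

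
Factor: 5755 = 5^1*1151^1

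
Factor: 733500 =2^2*3^2*5^3 * 163^1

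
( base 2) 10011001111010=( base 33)91G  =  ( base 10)9850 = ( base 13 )4639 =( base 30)asa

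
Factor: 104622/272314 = 3^1*47^1*367^( - 1)  =  141/367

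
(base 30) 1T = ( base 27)25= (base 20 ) 2j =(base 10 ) 59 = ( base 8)73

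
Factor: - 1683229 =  - 19^1 * 88591^1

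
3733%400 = 133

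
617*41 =25297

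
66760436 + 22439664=89200100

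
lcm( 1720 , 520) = 22360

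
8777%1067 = 241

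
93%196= 93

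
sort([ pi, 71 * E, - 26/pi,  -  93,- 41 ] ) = [ - 93, - 41, - 26/pi,pi,71*E]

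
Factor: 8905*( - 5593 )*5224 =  - 2^3*5^1*7^1*13^1*17^1 * 47^1 * 137^1*653^1 = - 260184793960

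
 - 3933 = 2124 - 6057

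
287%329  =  287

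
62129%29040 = 4049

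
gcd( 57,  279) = 3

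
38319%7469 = 974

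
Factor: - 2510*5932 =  - 14889320 = -  2^3*5^1*251^1*1483^1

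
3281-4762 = -1481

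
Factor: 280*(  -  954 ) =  - 2^4*  3^2*5^1*7^1 * 53^1 = - 267120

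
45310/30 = 4531/3 = 1510.33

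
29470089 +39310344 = 68780433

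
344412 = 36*9567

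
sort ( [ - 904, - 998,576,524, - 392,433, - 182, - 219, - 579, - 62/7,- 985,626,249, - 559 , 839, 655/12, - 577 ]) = [ - 998, - 985, - 904,-579, - 577, - 559, - 392, - 219, - 182, - 62/7, 655/12,  249,433,524,576,626, 839]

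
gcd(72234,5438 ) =2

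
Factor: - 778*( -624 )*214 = 2^6 * 3^1*13^1*107^1*389^1 = 103891008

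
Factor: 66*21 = 1386  =  2^1*3^2 *7^1 * 11^1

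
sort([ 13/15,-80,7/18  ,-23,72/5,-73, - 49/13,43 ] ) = [-80, - 73,  -  23, - 49/13,  7/18, 13/15, 72/5  ,  43 ]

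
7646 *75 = 573450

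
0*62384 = 0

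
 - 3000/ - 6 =500/1 = 500.00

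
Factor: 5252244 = 2^2  *  3^1*437687^1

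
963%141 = 117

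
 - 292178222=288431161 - 580609383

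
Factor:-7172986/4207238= -7^( - 3 )*6133^(-1)*3586493^1 =- 3586493/2103619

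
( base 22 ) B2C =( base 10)5380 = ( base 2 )1010100000100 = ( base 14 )1D64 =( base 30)5TA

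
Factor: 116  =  2^2*29^1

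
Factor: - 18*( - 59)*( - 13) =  - 2^1*3^2*13^1*59^1 = -  13806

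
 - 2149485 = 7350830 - 9500315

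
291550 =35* 8330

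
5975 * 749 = 4475275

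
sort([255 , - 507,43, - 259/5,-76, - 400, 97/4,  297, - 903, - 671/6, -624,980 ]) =[-903, - 624 , - 507,- 400, - 671/6, - 76, - 259/5,97/4 , 43, 255 , 297, 980 ]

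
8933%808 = 45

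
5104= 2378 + 2726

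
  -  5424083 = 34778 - 5458861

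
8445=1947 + 6498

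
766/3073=766/3073 = 0.25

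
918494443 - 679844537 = 238649906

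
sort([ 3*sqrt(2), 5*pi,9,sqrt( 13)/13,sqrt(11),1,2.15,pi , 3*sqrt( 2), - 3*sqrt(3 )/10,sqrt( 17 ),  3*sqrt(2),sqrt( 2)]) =[  -  3*sqrt( 3 )/10,sqrt(13 ) /13,1,  sqrt(2 ),2.15,pi,sqrt ( 11),sqrt( 17 ),3 * sqrt( 2) , 3 *sqrt (2 ), 3*sqrt(2), 9,  5*  pi]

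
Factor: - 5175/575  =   - 3^2= - 9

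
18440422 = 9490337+8950085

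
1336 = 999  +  337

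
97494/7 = 97494/7=13927.71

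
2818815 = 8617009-5798194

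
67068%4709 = 1142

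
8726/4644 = 1+ 2041/2322 = 1.88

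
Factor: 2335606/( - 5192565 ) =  - 2^1*3^( - 1)*5^(- 1)*13^1*17^( - 1 )*41^1*313^1*2909^ ( - 1 ) = - 333658/741795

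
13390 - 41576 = - 28186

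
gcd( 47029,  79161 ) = 1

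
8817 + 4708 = 13525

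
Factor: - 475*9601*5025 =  - 3^1*5^4*19^1*67^1*9601^1 = -  22916386875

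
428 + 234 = 662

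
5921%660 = 641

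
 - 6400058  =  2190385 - 8590443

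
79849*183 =14612367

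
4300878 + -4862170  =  - 561292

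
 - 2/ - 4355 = 2/4355 = 0.00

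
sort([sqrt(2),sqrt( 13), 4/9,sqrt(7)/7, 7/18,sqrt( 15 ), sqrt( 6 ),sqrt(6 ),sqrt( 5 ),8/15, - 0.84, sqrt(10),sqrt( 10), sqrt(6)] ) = [ - 0.84,sqrt( 7)/7,7/18,4/9,8/15,sqrt( 2 ) , sqrt( 5) , sqrt( 6),sqrt( 6 ),  sqrt( 6),sqrt( 10 ),sqrt( 10),sqrt( 13), sqrt (15 ) ]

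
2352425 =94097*25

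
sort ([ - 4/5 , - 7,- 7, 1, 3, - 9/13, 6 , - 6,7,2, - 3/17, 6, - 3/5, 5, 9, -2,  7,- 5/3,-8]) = [ - 8, - 7, - 7, - 6 ,-2, - 5/3, - 4/5, - 9/13, - 3/5,-3/17, 1 , 2, 3, 5 , 6,  6,  7, 7 , 9] 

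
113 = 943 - 830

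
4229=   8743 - 4514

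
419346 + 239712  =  659058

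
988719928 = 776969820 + 211750108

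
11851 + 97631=109482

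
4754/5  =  950+4/5 = 950.80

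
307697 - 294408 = 13289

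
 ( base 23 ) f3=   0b101011100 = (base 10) 348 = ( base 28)CC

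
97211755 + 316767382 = 413979137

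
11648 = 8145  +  3503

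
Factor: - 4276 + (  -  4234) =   -  2^1*5^1*23^1*37^1 = - 8510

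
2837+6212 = 9049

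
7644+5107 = 12751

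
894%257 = 123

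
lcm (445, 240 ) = 21360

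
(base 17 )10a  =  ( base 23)D0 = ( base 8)453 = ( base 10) 299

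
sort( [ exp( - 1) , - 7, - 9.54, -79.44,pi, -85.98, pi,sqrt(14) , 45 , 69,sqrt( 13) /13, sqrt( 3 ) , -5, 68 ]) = [-85.98, - 79.44,-9.54 , - 7,-5, sqrt(  13 ) /13,exp(  -  1 ),sqrt( 3),pi,pi,sqrt( 14),  45,68 , 69 ]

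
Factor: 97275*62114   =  6042139350 = 2^1*3^1* 5^2 *13^1*1297^1*2389^1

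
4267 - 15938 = -11671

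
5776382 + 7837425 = 13613807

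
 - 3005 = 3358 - 6363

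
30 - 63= - 33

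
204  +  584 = 788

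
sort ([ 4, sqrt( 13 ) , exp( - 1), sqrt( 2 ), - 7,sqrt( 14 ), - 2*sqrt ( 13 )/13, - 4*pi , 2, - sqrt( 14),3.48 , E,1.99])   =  [-4*pi, -7, - sqrt (14 ), - 2 * sqrt( 13 ) /13, exp( - 1), sqrt( 2 ), 1.99, 2,  E, 3.48,sqrt(13 ), sqrt(14 ), 4]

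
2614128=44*59412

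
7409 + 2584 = 9993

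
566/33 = 17 + 5/33 = 17.15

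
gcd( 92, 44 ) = 4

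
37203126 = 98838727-61635601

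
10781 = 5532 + 5249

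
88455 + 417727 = 506182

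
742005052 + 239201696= 981206748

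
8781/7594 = 8781/7594 = 1.16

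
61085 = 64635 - 3550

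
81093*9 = 729837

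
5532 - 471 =5061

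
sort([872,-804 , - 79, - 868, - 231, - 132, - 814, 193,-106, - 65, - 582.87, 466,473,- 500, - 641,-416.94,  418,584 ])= [ - 868, - 814, - 804, - 641,  -  582.87,-500, -416.94, - 231, - 132, - 106,-79, - 65, 193 , 418,466, 473, 584,  872]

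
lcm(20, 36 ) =180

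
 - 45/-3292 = 45/3292 = 0.01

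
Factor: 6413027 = 1879^1*3413^1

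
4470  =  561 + 3909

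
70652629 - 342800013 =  - 272147384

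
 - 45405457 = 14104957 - 59510414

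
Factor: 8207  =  29^1*283^1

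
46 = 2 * 23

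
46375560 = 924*50190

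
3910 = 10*391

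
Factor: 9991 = 97^1 * 103^1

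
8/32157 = 8/32157 = 0.00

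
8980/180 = 449/9 = 49.89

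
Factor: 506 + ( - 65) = 3^2*7^2 = 441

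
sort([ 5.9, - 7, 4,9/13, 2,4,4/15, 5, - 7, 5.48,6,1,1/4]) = [-7 , - 7 , 1/4, 4/15, 9/13, 1,2, 4, 4,5,5.48,5.9 , 6 ]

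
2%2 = 0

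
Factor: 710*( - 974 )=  - 2^2*5^1* 71^1*487^1 = - 691540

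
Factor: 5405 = 5^1*23^1*47^1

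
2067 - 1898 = 169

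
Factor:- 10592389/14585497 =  - 619^ ( - 1 )*1181^1*8969^1*23563^( - 1) 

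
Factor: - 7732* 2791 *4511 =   -  97347434132 = - 2^2*13^1*347^1*1933^1*2791^1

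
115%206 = 115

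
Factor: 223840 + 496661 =720501 = 3^1*37^1*6491^1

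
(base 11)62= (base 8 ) 104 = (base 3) 2112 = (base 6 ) 152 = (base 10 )68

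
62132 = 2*31066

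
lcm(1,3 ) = 3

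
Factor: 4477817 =17^1*263401^1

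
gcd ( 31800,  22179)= 3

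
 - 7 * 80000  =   - 560000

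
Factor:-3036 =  - 2^2 *3^1*11^1*23^1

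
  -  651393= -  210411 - 440982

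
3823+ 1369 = 5192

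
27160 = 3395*8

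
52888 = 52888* 1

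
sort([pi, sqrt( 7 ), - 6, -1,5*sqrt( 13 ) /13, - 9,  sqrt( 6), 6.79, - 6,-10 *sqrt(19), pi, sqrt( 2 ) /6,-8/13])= [-10*sqrt( 19), - 9, - 6, - 6,-1,-8/13,  sqrt (2 ) /6, 5*sqrt(13)/13,sqrt( 6), sqrt (7),pi, pi, 6.79] 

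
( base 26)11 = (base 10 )27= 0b11011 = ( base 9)30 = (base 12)23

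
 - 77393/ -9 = 8599 + 2/9 = 8599.22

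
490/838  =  245/419 = 0.58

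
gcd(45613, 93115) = 1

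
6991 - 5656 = 1335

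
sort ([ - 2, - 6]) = [ - 6, - 2 ]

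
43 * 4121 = 177203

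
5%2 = 1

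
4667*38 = 177346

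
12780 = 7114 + 5666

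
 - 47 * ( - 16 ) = 752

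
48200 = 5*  9640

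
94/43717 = 94/43717 = 0.00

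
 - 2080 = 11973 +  - 14053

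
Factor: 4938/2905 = 2^1*3^1*5^(  -  1 ) * 7^ ( - 1)*83^(-1)*823^1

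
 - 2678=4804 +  - 7482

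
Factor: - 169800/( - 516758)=2^2*3^1*5^2*11^(- 1)*83^ ( - 1) = 300/913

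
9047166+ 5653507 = 14700673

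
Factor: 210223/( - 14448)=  - 2^( - 4 ) *3^(-1 )*7^( - 1)*13^1 * 43^ ( - 1)*103^1*157^1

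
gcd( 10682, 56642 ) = 2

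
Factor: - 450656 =-2^5* 14083^1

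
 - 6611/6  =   - 6611/6 = - 1101.83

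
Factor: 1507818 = 2^1*3^1*13^2*1487^1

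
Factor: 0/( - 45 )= 0^1=0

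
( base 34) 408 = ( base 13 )2154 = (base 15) 158C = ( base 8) 11030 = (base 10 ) 4632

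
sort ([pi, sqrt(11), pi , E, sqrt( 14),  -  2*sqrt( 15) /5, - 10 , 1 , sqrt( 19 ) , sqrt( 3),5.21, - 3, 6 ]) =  [ - 10,-3, - 2*sqrt( 15) /5, 1,sqrt(3 ),E, pi, pi, sqrt( 11 ) , sqrt ( 14),sqrt( 19),5.21,6] 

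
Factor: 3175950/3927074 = 3^1*5^2 * 31^1 * 683^1 * 1963537^( - 1 )=1587975/1963537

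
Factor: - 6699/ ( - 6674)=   2^( - 1 )*3^1*7^1 * 11^1*29^1*47^( - 1)*71^(  -  1 )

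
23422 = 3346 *7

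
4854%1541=231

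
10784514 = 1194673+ 9589841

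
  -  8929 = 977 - 9906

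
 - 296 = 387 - 683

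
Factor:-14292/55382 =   -  2^1  *3^2*397^1*27691^(-1)  =  - 7146/27691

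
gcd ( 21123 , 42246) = 21123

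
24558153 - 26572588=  - 2014435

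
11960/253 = 520/11 =47.27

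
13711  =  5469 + 8242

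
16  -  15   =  1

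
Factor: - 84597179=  - 61^1*1386839^1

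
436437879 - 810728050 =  - 374290171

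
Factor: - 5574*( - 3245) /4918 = 3^1*5^1*11^1*59^1*929^1*2459^( - 1) =9043815/2459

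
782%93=38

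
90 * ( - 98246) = - 8842140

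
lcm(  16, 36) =144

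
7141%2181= 598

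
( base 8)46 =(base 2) 100110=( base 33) 15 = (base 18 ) 22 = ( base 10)38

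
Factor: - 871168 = -2^8*41^1*83^1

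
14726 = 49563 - 34837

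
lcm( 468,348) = 13572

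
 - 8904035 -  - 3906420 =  - 4997615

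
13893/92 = 13893/92 =151.01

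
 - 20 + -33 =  - 53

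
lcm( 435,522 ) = 2610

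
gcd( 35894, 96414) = 2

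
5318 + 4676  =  9994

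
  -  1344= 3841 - 5185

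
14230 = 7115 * 2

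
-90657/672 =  - 135 +3/32 = - 134.91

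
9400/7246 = 1 + 1077/3623  =  1.30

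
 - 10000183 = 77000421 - 87000604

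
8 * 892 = 7136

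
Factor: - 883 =-883^1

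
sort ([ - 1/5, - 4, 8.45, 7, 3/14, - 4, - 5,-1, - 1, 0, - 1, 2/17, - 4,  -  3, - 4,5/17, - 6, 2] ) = [-6, - 5, - 4, - 4, - 4,  -  4,- 3, - 1, - 1,-1 , - 1/5,  0,2/17, 3/14,5/17,2, 7, 8.45 ]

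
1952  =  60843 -58891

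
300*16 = 4800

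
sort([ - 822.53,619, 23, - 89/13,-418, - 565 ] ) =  [ - 822.53,  -  565 ,  -  418,  -  89/13, 23,619 ]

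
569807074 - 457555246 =112251828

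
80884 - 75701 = 5183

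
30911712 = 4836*6392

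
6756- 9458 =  - 2702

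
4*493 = 1972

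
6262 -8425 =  -2163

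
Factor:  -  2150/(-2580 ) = 2^ ( -1 )*3^(-1) * 5^1 = 5/6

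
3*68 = 204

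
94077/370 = 94077/370=254.26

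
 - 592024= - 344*1721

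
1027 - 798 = 229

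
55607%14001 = 13604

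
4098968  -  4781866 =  - 682898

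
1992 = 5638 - 3646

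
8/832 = 1/104 = 0.01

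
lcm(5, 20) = 20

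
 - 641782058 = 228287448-870069506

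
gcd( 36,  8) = 4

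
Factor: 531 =3^2*59^1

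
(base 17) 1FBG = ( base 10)9451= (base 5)300301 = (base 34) 85X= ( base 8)22353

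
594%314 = 280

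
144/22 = 6  +  6/11 = 6.55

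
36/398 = 18/199=0.09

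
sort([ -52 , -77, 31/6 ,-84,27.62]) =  [  -  84, - 77, -52,  31/6 , 27.62]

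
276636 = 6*46106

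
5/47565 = 1/9513 = 0.00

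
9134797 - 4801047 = 4333750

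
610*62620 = 38198200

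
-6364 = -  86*74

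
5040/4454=1 +293/2227 = 1.13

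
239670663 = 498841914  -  259171251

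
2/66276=1/33138= 0.00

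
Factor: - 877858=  - 2^1*31^1 * 14159^1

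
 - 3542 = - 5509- - 1967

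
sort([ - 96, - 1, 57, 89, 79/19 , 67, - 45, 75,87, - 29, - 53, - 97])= [ - 97, - 96, - 53, - 45, - 29, - 1,79/19,  57,67 , 75 , 87,89] 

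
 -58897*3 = -176691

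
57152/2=28576 = 28576.00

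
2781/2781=1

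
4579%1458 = 205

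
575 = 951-376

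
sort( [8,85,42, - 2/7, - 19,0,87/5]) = [ - 19, - 2/7,0,  8,  87/5,42,  85] 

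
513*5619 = 2882547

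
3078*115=353970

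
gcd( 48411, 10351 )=11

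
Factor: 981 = 3^2 *109^1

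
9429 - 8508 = 921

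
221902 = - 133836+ 355738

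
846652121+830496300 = 1677148421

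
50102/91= 550 + 4/7 = 550.57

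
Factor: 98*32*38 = 2^7*7^2*19^1=119168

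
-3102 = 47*( - 66)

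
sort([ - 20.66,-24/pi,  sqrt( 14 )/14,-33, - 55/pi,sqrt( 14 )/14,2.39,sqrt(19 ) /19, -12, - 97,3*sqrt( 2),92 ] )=[ - 97, - 33,- 20.66, - 55/pi ,  -  12 , - 24/pi, sqrt( 19)/19, sqrt (14 ) /14,  sqrt( 14 )/14, 2.39, 3*sqrt(2)  ,  92 ] 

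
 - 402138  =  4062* ( - 99 )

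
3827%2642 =1185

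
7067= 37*191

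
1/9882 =1/9882  =  0.00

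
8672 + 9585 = 18257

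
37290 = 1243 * 30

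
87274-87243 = 31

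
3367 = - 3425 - -6792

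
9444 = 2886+6558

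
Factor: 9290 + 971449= 3^2*108971^1 = 980739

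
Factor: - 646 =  - 2^1*17^1*19^1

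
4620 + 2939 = 7559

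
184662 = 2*92331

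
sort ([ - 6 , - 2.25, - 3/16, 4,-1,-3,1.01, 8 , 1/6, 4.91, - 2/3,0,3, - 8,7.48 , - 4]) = [-8 ,  -  6, - 4, - 3,-2.25, - 1, - 2/3, - 3/16,0,1/6,1.01, 3,  4,4.91 , 7.48 , 8]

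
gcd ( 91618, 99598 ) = 38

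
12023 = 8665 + 3358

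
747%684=63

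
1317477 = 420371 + 897106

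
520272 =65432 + 454840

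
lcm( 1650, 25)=1650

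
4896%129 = 123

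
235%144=91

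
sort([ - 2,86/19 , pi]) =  [ -2,pi, 86/19]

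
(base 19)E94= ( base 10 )5229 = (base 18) G29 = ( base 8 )12155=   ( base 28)6IL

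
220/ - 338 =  - 110/169 = - 0.65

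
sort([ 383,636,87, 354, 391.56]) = [ 87, 354,  383, 391.56, 636 ] 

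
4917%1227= 9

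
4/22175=4/22175 = 0.00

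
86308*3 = 258924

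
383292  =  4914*78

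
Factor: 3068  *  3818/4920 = 1464203/615 =3^ ( - 1 )*5^(  -  1) * 13^1*23^1*41^(  -  1)*59^1*83^1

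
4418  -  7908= - 3490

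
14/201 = 14/201 = 0.07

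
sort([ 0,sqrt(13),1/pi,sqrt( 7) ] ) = [0, 1/pi,sqrt(7) , sqrt (13)]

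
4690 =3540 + 1150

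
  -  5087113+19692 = -5067421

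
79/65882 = 79/65882 = 0.00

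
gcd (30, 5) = 5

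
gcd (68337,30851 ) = 1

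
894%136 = 78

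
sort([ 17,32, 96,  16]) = [ 16, 17, 32, 96]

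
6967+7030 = 13997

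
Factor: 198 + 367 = 5^1*113^1 =565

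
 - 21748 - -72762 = 51014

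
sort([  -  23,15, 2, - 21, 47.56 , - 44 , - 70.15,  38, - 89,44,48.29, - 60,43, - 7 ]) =[ - 89  ,- 70.15, - 60, - 44,-23, - 21, - 7,2,15, 38,43,  44,47.56,48.29 ]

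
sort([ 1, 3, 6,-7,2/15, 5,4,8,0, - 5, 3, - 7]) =[ - 7, - 7,  -  5,0, 2/15,1,  3, 3,4, 5, 6, 8 ] 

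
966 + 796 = 1762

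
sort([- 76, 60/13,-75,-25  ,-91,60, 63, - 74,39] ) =[ - 91,-76, - 75, -74,-25,60/13, 39, 60, 63 ]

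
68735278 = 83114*827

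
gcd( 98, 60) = 2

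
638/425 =638/425 = 1.50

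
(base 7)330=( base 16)a8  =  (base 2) 10101000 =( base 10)168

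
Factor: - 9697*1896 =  - 18385512 = - 2^3*3^1*79^1*9697^1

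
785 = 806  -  21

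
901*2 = 1802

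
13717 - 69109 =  - 55392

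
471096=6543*72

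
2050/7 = 2050/7  =  292.86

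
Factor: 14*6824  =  2^4*7^1*853^1 = 95536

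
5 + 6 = 11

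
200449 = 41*4889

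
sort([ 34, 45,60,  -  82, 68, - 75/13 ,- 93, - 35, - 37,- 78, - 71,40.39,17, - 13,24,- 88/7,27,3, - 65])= [ - 93,  -  82, - 78,-71,-65, - 37, - 35, -13, - 88/7,- 75/13,  3, 17,24,27,34,40.39,45, 60,68]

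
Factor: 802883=19^1*42257^1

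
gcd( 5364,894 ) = 894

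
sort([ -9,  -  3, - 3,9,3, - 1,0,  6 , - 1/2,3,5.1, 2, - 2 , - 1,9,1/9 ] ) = [ - 9, - 3, - 3,-2,  -  1, - 1,-1/2,0,1/9, 2, 3,3 , 5.1, 6, 9,9 ] 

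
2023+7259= 9282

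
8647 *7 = 60529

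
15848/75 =15848/75= 211.31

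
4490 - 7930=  - 3440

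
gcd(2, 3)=1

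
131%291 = 131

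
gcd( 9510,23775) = 4755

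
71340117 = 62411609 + 8928508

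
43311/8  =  5413 + 7/8 = 5413.88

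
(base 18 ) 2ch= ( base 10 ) 881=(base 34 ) pv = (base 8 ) 1561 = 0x371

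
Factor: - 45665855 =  - 5^1*9133171^1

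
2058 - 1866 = 192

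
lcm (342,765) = 29070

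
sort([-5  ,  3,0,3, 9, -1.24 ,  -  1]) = [ - 5, - 1.24, - 1,0,3,  3,9 ] 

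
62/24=31/12=2.58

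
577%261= 55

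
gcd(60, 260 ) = 20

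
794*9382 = 7449308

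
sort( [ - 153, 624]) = [ - 153,624 ] 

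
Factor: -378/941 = - 2^1*3^3*7^1*941^( - 1) 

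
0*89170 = 0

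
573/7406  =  573/7406  =  0.08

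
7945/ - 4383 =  - 2 + 821/4383= - 1.81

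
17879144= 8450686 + 9428458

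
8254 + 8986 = 17240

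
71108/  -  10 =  - 35554/5 = - 7110.80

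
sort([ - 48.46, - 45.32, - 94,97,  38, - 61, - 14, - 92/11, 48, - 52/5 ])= [ -94, - 61, - 48.46 ,- 45.32, - 14, - 52/5  , -92/11, 38, 48, 97 ] 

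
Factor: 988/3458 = 2^1*7^ ( - 1) = 2/7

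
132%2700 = 132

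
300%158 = 142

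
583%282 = 19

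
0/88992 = 0= 0.00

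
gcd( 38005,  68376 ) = 11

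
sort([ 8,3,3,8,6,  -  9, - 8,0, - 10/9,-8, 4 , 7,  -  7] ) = [ - 9,-8, - 8, - 7, - 10/9, 0, 3, 3, 4,6, 7, 8, 8 ] 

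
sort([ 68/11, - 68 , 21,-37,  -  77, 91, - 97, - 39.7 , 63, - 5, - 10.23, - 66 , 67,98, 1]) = [ - 97 , - 77, - 68,-66, - 39.7, - 37, - 10.23, - 5,  1 , 68/11,21,63,67 , 91,98]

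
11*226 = 2486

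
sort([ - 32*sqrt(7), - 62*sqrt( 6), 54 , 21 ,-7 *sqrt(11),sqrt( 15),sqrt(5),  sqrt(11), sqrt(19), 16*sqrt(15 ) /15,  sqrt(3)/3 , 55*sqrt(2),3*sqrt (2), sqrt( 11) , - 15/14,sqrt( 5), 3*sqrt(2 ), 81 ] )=[ - 62*sqrt( 6 ) , - 32 *sqrt(7), - 7*sqrt(11) , - 15/14, sqrt(3)/3, sqrt ( 5),  sqrt(5),sqrt(11 ) , sqrt(11), sqrt( 15), 16*sqrt( 15) /15 , 3*sqrt(2),3 *sqrt(2 ),sqrt(19 ),21, 54,55*sqrt(2 ),81 ]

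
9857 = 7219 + 2638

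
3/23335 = 3/23335 = 0.00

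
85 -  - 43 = 128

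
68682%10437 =6060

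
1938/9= 646/3 = 215.33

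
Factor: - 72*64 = - 2^9*3^2= - 4608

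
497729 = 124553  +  373176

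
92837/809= 92837/809 = 114.76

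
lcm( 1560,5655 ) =45240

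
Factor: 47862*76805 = 3676040910 = 2^1*3^2 *5^1* 2659^1 * 15361^1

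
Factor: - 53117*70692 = -2^2*3^1*43^1 * 137^1*53117^1=- 3754946964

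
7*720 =5040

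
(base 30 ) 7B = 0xdd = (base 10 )221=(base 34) 6h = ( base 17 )d0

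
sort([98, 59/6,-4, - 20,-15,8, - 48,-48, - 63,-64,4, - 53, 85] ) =[-64,-63,-53, - 48,  -  48, - 20,  -  15 ,-4,4,8, 59/6, 85, 98]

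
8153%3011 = 2131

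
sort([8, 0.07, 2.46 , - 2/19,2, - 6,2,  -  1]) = [-6 , - 1, - 2/19,0.07,2,2,2.46,8]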